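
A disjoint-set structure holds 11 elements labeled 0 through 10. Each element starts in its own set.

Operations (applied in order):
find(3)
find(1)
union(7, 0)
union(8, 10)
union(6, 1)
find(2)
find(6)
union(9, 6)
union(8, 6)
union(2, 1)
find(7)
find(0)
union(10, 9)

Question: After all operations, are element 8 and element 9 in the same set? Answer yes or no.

Answer: yes

Derivation:
Step 1: find(3) -> no change; set of 3 is {3}
Step 2: find(1) -> no change; set of 1 is {1}
Step 3: union(7, 0) -> merged; set of 7 now {0, 7}
Step 4: union(8, 10) -> merged; set of 8 now {8, 10}
Step 5: union(6, 1) -> merged; set of 6 now {1, 6}
Step 6: find(2) -> no change; set of 2 is {2}
Step 7: find(6) -> no change; set of 6 is {1, 6}
Step 8: union(9, 6) -> merged; set of 9 now {1, 6, 9}
Step 9: union(8, 6) -> merged; set of 8 now {1, 6, 8, 9, 10}
Step 10: union(2, 1) -> merged; set of 2 now {1, 2, 6, 8, 9, 10}
Step 11: find(7) -> no change; set of 7 is {0, 7}
Step 12: find(0) -> no change; set of 0 is {0, 7}
Step 13: union(10, 9) -> already same set; set of 10 now {1, 2, 6, 8, 9, 10}
Set of 8: {1, 2, 6, 8, 9, 10}; 9 is a member.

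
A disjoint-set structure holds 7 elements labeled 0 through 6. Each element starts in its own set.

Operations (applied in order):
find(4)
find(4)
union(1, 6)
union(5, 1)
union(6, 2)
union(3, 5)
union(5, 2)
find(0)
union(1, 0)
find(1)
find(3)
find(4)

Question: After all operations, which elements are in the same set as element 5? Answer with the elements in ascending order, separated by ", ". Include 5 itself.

Step 1: find(4) -> no change; set of 4 is {4}
Step 2: find(4) -> no change; set of 4 is {4}
Step 3: union(1, 6) -> merged; set of 1 now {1, 6}
Step 4: union(5, 1) -> merged; set of 5 now {1, 5, 6}
Step 5: union(6, 2) -> merged; set of 6 now {1, 2, 5, 6}
Step 6: union(3, 5) -> merged; set of 3 now {1, 2, 3, 5, 6}
Step 7: union(5, 2) -> already same set; set of 5 now {1, 2, 3, 5, 6}
Step 8: find(0) -> no change; set of 0 is {0}
Step 9: union(1, 0) -> merged; set of 1 now {0, 1, 2, 3, 5, 6}
Step 10: find(1) -> no change; set of 1 is {0, 1, 2, 3, 5, 6}
Step 11: find(3) -> no change; set of 3 is {0, 1, 2, 3, 5, 6}
Step 12: find(4) -> no change; set of 4 is {4}
Component of 5: {0, 1, 2, 3, 5, 6}

Answer: 0, 1, 2, 3, 5, 6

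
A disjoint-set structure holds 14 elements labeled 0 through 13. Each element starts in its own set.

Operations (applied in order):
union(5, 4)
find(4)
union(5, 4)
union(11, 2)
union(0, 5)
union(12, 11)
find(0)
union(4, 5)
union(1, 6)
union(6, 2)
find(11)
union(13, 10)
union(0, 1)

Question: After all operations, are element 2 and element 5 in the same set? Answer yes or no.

Answer: yes

Derivation:
Step 1: union(5, 4) -> merged; set of 5 now {4, 5}
Step 2: find(4) -> no change; set of 4 is {4, 5}
Step 3: union(5, 4) -> already same set; set of 5 now {4, 5}
Step 4: union(11, 2) -> merged; set of 11 now {2, 11}
Step 5: union(0, 5) -> merged; set of 0 now {0, 4, 5}
Step 6: union(12, 11) -> merged; set of 12 now {2, 11, 12}
Step 7: find(0) -> no change; set of 0 is {0, 4, 5}
Step 8: union(4, 5) -> already same set; set of 4 now {0, 4, 5}
Step 9: union(1, 6) -> merged; set of 1 now {1, 6}
Step 10: union(6, 2) -> merged; set of 6 now {1, 2, 6, 11, 12}
Step 11: find(11) -> no change; set of 11 is {1, 2, 6, 11, 12}
Step 12: union(13, 10) -> merged; set of 13 now {10, 13}
Step 13: union(0, 1) -> merged; set of 0 now {0, 1, 2, 4, 5, 6, 11, 12}
Set of 2: {0, 1, 2, 4, 5, 6, 11, 12}; 5 is a member.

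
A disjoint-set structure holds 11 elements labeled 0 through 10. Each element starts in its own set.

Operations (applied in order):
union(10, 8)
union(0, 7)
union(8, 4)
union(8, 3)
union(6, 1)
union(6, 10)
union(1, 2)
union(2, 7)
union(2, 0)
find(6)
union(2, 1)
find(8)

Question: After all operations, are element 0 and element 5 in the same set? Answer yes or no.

Step 1: union(10, 8) -> merged; set of 10 now {8, 10}
Step 2: union(0, 7) -> merged; set of 0 now {0, 7}
Step 3: union(8, 4) -> merged; set of 8 now {4, 8, 10}
Step 4: union(8, 3) -> merged; set of 8 now {3, 4, 8, 10}
Step 5: union(6, 1) -> merged; set of 6 now {1, 6}
Step 6: union(6, 10) -> merged; set of 6 now {1, 3, 4, 6, 8, 10}
Step 7: union(1, 2) -> merged; set of 1 now {1, 2, 3, 4, 6, 8, 10}
Step 8: union(2, 7) -> merged; set of 2 now {0, 1, 2, 3, 4, 6, 7, 8, 10}
Step 9: union(2, 0) -> already same set; set of 2 now {0, 1, 2, 3, 4, 6, 7, 8, 10}
Step 10: find(6) -> no change; set of 6 is {0, 1, 2, 3, 4, 6, 7, 8, 10}
Step 11: union(2, 1) -> already same set; set of 2 now {0, 1, 2, 3, 4, 6, 7, 8, 10}
Step 12: find(8) -> no change; set of 8 is {0, 1, 2, 3, 4, 6, 7, 8, 10}
Set of 0: {0, 1, 2, 3, 4, 6, 7, 8, 10}; 5 is not a member.

Answer: no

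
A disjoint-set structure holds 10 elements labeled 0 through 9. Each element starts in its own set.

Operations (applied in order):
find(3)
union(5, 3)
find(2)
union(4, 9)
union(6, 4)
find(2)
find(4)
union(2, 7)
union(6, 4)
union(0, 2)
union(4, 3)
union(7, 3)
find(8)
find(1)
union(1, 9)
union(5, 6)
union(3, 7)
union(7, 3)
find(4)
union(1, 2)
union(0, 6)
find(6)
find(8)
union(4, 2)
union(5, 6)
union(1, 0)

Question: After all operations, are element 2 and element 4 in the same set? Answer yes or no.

Answer: yes

Derivation:
Step 1: find(3) -> no change; set of 3 is {3}
Step 2: union(5, 3) -> merged; set of 5 now {3, 5}
Step 3: find(2) -> no change; set of 2 is {2}
Step 4: union(4, 9) -> merged; set of 4 now {4, 9}
Step 5: union(6, 4) -> merged; set of 6 now {4, 6, 9}
Step 6: find(2) -> no change; set of 2 is {2}
Step 7: find(4) -> no change; set of 4 is {4, 6, 9}
Step 8: union(2, 7) -> merged; set of 2 now {2, 7}
Step 9: union(6, 4) -> already same set; set of 6 now {4, 6, 9}
Step 10: union(0, 2) -> merged; set of 0 now {0, 2, 7}
Step 11: union(4, 3) -> merged; set of 4 now {3, 4, 5, 6, 9}
Step 12: union(7, 3) -> merged; set of 7 now {0, 2, 3, 4, 5, 6, 7, 9}
Step 13: find(8) -> no change; set of 8 is {8}
Step 14: find(1) -> no change; set of 1 is {1}
Step 15: union(1, 9) -> merged; set of 1 now {0, 1, 2, 3, 4, 5, 6, 7, 9}
Step 16: union(5, 6) -> already same set; set of 5 now {0, 1, 2, 3, 4, 5, 6, 7, 9}
Step 17: union(3, 7) -> already same set; set of 3 now {0, 1, 2, 3, 4, 5, 6, 7, 9}
Step 18: union(7, 3) -> already same set; set of 7 now {0, 1, 2, 3, 4, 5, 6, 7, 9}
Step 19: find(4) -> no change; set of 4 is {0, 1, 2, 3, 4, 5, 6, 7, 9}
Step 20: union(1, 2) -> already same set; set of 1 now {0, 1, 2, 3, 4, 5, 6, 7, 9}
Step 21: union(0, 6) -> already same set; set of 0 now {0, 1, 2, 3, 4, 5, 6, 7, 9}
Step 22: find(6) -> no change; set of 6 is {0, 1, 2, 3, 4, 5, 6, 7, 9}
Step 23: find(8) -> no change; set of 8 is {8}
Step 24: union(4, 2) -> already same set; set of 4 now {0, 1, 2, 3, 4, 5, 6, 7, 9}
Step 25: union(5, 6) -> already same set; set of 5 now {0, 1, 2, 3, 4, 5, 6, 7, 9}
Step 26: union(1, 0) -> already same set; set of 1 now {0, 1, 2, 3, 4, 5, 6, 7, 9}
Set of 2: {0, 1, 2, 3, 4, 5, 6, 7, 9}; 4 is a member.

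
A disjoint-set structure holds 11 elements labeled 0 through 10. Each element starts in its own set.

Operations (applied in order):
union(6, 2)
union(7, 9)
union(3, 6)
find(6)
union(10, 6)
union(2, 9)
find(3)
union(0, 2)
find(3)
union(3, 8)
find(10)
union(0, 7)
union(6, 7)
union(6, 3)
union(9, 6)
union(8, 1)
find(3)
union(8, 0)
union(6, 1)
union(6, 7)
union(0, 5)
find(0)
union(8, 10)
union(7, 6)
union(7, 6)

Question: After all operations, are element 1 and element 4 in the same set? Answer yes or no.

Answer: no

Derivation:
Step 1: union(6, 2) -> merged; set of 6 now {2, 6}
Step 2: union(7, 9) -> merged; set of 7 now {7, 9}
Step 3: union(3, 6) -> merged; set of 3 now {2, 3, 6}
Step 4: find(6) -> no change; set of 6 is {2, 3, 6}
Step 5: union(10, 6) -> merged; set of 10 now {2, 3, 6, 10}
Step 6: union(2, 9) -> merged; set of 2 now {2, 3, 6, 7, 9, 10}
Step 7: find(3) -> no change; set of 3 is {2, 3, 6, 7, 9, 10}
Step 8: union(0, 2) -> merged; set of 0 now {0, 2, 3, 6, 7, 9, 10}
Step 9: find(3) -> no change; set of 3 is {0, 2, 3, 6, 7, 9, 10}
Step 10: union(3, 8) -> merged; set of 3 now {0, 2, 3, 6, 7, 8, 9, 10}
Step 11: find(10) -> no change; set of 10 is {0, 2, 3, 6, 7, 8, 9, 10}
Step 12: union(0, 7) -> already same set; set of 0 now {0, 2, 3, 6, 7, 8, 9, 10}
Step 13: union(6, 7) -> already same set; set of 6 now {0, 2, 3, 6, 7, 8, 9, 10}
Step 14: union(6, 3) -> already same set; set of 6 now {0, 2, 3, 6, 7, 8, 9, 10}
Step 15: union(9, 6) -> already same set; set of 9 now {0, 2, 3, 6, 7, 8, 9, 10}
Step 16: union(8, 1) -> merged; set of 8 now {0, 1, 2, 3, 6, 7, 8, 9, 10}
Step 17: find(3) -> no change; set of 3 is {0, 1, 2, 3, 6, 7, 8, 9, 10}
Step 18: union(8, 0) -> already same set; set of 8 now {0, 1, 2, 3, 6, 7, 8, 9, 10}
Step 19: union(6, 1) -> already same set; set of 6 now {0, 1, 2, 3, 6, 7, 8, 9, 10}
Step 20: union(6, 7) -> already same set; set of 6 now {0, 1, 2, 3, 6, 7, 8, 9, 10}
Step 21: union(0, 5) -> merged; set of 0 now {0, 1, 2, 3, 5, 6, 7, 8, 9, 10}
Step 22: find(0) -> no change; set of 0 is {0, 1, 2, 3, 5, 6, 7, 8, 9, 10}
Step 23: union(8, 10) -> already same set; set of 8 now {0, 1, 2, 3, 5, 6, 7, 8, 9, 10}
Step 24: union(7, 6) -> already same set; set of 7 now {0, 1, 2, 3, 5, 6, 7, 8, 9, 10}
Step 25: union(7, 6) -> already same set; set of 7 now {0, 1, 2, 3, 5, 6, 7, 8, 9, 10}
Set of 1: {0, 1, 2, 3, 5, 6, 7, 8, 9, 10}; 4 is not a member.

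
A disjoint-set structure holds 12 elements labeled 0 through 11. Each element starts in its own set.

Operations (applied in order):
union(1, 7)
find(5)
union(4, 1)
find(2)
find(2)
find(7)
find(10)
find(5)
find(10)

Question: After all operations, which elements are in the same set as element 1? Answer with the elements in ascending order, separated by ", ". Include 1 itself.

Step 1: union(1, 7) -> merged; set of 1 now {1, 7}
Step 2: find(5) -> no change; set of 5 is {5}
Step 3: union(4, 1) -> merged; set of 4 now {1, 4, 7}
Step 4: find(2) -> no change; set of 2 is {2}
Step 5: find(2) -> no change; set of 2 is {2}
Step 6: find(7) -> no change; set of 7 is {1, 4, 7}
Step 7: find(10) -> no change; set of 10 is {10}
Step 8: find(5) -> no change; set of 5 is {5}
Step 9: find(10) -> no change; set of 10 is {10}
Component of 1: {1, 4, 7}

Answer: 1, 4, 7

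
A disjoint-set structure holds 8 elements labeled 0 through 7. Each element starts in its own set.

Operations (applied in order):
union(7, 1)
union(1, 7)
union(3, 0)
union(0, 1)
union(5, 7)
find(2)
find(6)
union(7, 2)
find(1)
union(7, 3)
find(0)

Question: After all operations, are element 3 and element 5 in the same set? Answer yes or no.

Answer: yes

Derivation:
Step 1: union(7, 1) -> merged; set of 7 now {1, 7}
Step 2: union(1, 7) -> already same set; set of 1 now {1, 7}
Step 3: union(3, 0) -> merged; set of 3 now {0, 3}
Step 4: union(0, 1) -> merged; set of 0 now {0, 1, 3, 7}
Step 5: union(5, 7) -> merged; set of 5 now {0, 1, 3, 5, 7}
Step 6: find(2) -> no change; set of 2 is {2}
Step 7: find(6) -> no change; set of 6 is {6}
Step 8: union(7, 2) -> merged; set of 7 now {0, 1, 2, 3, 5, 7}
Step 9: find(1) -> no change; set of 1 is {0, 1, 2, 3, 5, 7}
Step 10: union(7, 3) -> already same set; set of 7 now {0, 1, 2, 3, 5, 7}
Step 11: find(0) -> no change; set of 0 is {0, 1, 2, 3, 5, 7}
Set of 3: {0, 1, 2, 3, 5, 7}; 5 is a member.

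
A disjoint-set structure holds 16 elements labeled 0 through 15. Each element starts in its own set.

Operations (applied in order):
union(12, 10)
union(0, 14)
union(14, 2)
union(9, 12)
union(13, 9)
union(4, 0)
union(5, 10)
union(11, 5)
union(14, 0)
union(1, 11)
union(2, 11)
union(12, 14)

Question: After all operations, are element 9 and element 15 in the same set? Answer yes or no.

Answer: no

Derivation:
Step 1: union(12, 10) -> merged; set of 12 now {10, 12}
Step 2: union(0, 14) -> merged; set of 0 now {0, 14}
Step 3: union(14, 2) -> merged; set of 14 now {0, 2, 14}
Step 4: union(9, 12) -> merged; set of 9 now {9, 10, 12}
Step 5: union(13, 9) -> merged; set of 13 now {9, 10, 12, 13}
Step 6: union(4, 0) -> merged; set of 4 now {0, 2, 4, 14}
Step 7: union(5, 10) -> merged; set of 5 now {5, 9, 10, 12, 13}
Step 8: union(11, 5) -> merged; set of 11 now {5, 9, 10, 11, 12, 13}
Step 9: union(14, 0) -> already same set; set of 14 now {0, 2, 4, 14}
Step 10: union(1, 11) -> merged; set of 1 now {1, 5, 9, 10, 11, 12, 13}
Step 11: union(2, 11) -> merged; set of 2 now {0, 1, 2, 4, 5, 9, 10, 11, 12, 13, 14}
Step 12: union(12, 14) -> already same set; set of 12 now {0, 1, 2, 4, 5, 9, 10, 11, 12, 13, 14}
Set of 9: {0, 1, 2, 4, 5, 9, 10, 11, 12, 13, 14}; 15 is not a member.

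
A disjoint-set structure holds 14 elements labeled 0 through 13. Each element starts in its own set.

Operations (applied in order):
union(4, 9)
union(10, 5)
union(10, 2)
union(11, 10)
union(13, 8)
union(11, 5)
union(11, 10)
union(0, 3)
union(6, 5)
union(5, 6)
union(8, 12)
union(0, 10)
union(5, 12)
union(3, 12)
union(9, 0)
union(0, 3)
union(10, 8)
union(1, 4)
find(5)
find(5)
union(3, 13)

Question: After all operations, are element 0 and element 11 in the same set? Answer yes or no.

Answer: yes

Derivation:
Step 1: union(4, 9) -> merged; set of 4 now {4, 9}
Step 2: union(10, 5) -> merged; set of 10 now {5, 10}
Step 3: union(10, 2) -> merged; set of 10 now {2, 5, 10}
Step 4: union(11, 10) -> merged; set of 11 now {2, 5, 10, 11}
Step 5: union(13, 8) -> merged; set of 13 now {8, 13}
Step 6: union(11, 5) -> already same set; set of 11 now {2, 5, 10, 11}
Step 7: union(11, 10) -> already same set; set of 11 now {2, 5, 10, 11}
Step 8: union(0, 3) -> merged; set of 0 now {0, 3}
Step 9: union(6, 5) -> merged; set of 6 now {2, 5, 6, 10, 11}
Step 10: union(5, 6) -> already same set; set of 5 now {2, 5, 6, 10, 11}
Step 11: union(8, 12) -> merged; set of 8 now {8, 12, 13}
Step 12: union(0, 10) -> merged; set of 0 now {0, 2, 3, 5, 6, 10, 11}
Step 13: union(5, 12) -> merged; set of 5 now {0, 2, 3, 5, 6, 8, 10, 11, 12, 13}
Step 14: union(3, 12) -> already same set; set of 3 now {0, 2, 3, 5, 6, 8, 10, 11, 12, 13}
Step 15: union(9, 0) -> merged; set of 9 now {0, 2, 3, 4, 5, 6, 8, 9, 10, 11, 12, 13}
Step 16: union(0, 3) -> already same set; set of 0 now {0, 2, 3, 4, 5, 6, 8, 9, 10, 11, 12, 13}
Step 17: union(10, 8) -> already same set; set of 10 now {0, 2, 3, 4, 5, 6, 8, 9, 10, 11, 12, 13}
Step 18: union(1, 4) -> merged; set of 1 now {0, 1, 2, 3, 4, 5, 6, 8, 9, 10, 11, 12, 13}
Step 19: find(5) -> no change; set of 5 is {0, 1, 2, 3, 4, 5, 6, 8, 9, 10, 11, 12, 13}
Step 20: find(5) -> no change; set of 5 is {0, 1, 2, 3, 4, 5, 6, 8, 9, 10, 11, 12, 13}
Step 21: union(3, 13) -> already same set; set of 3 now {0, 1, 2, 3, 4, 5, 6, 8, 9, 10, 11, 12, 13}
Set of 0: {0, 1, 2, 3, 4, 5, 6, 8, 9, 10, 11, 12, 13}; 11 is a member.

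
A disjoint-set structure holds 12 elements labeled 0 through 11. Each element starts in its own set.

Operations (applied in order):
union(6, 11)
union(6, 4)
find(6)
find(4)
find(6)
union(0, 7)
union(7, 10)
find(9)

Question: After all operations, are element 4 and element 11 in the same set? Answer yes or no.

Step 1: union(6, 11) -> merged; set of 6 now {6, 11}
Step 2: union(6, 4) -> merged; set of 6 now {4, 6, 11}
Step 3: find(6) -> no change; set of 6 is {4, 6, 11}
Step 4: find(4) -> no change; set of 4 is {4, 6, 11}
Step 5: find(6) -> no change; set of 6 is {4, 6, 11}
Step 6: union(0, 7) -> merged; set of 0 now {0, 7}
Step 7: union(7, 10) -> merged; set of 7 now {0, 7, 10}
Step 8: find(9) -> no change; set of 9 is {9}
Set of 4: {4, 6, 11}; 11 is a member.

Answer: yes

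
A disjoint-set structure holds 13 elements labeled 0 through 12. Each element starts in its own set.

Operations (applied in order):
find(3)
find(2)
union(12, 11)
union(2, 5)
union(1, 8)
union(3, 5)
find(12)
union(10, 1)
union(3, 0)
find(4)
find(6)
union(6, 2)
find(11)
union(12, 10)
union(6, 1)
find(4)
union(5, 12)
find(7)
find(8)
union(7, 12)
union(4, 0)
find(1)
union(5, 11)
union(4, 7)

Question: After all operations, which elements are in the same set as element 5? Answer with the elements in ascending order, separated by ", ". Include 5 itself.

Answer: 0, 1, 2, 3, 4, 5, 6, 7, 8, 10, 11, 12

Derivation:
Step 1: find(3) -> no change; set of 3 is {3}
Step 2: find(2) -> no change; set of 2 is {2}
Step 3: union(12, 11) -> merged; set of 12 now {11, 12}
Step 4: union(2, 5) -> merged; set of 2 now {2, 5}
Step 5: union(1, 8) -> merged; set of 1 now {1, 8}
Step 6: union(3, 5) -> merged; set of 3 now {2, 3, 5}
Step 7: find(12) -> no change; set of 12 is {11, 12}
Step 8: union(10, 1) -> merged; set of 10 now {1, 8, 10}
Step 9: union(3, 0) -> merged; set of 3 now {0, 2, 3, 5}
Step 10: find(4) -> no change; set of 4 is {4}
Step 11: find(6) -> no change; set of 6 is {6}
Step 12: union(6, 2) -> merged; set of 6 now {0, 2, 3, 5, 6}
Step 13: find(11) -> no change; set of 11 is {11, 12}
Step 14: union(12, 10) -> merged; set of 12 now {1, 8, 10, 11, 12}
Step 15: union(6, 1) -> merged; set of 6 now {0, 1, 2, 3, 5, 6, 8, 10, 11, 12}
Step 16: find(4) -> no change; set of 4 is {4}
Step 17: union(5, 12) -> already same set; set of 5 now {0, 1, 2, 3, 5, 6, 8, 10, 11, 12}
Step 18: find(7) -> no change; set of 7 is {7}
Step 19: find(8) -> no change; set of 8 is {0, 1, 2, 3, 5, 6, 8, 10, 11, 12}
Step 20: union(7, 12) -> merged; set of 7 now {0, 1, 2, 3, 5, 6, 7, 8, 10, 11, 12}
Step 21: union(4, 0) -> merged; set of 4 now {0, 1, 2, 3, 4, 5, 6, 7, 8, 10, 11, 12}
Step 22: find(1) -> no change; set of 1 is {0, 1, 2, 3, 4, 5, 6, 7, 8, 10, 11, 12}
Step 23: union(5, 11) -> already same set; set of 5 now {0, 1, 2, 3, 4, 5, 6, 7, 8, 10, 11, 12}
Step 24: union(4, 7) -> already same set; set of 4 now {0, 1, 2, 3, 4, 5, 6, 7, 8, 10, 11, 12}
Component of 5: {0, 1, 2, 3, 4, 5, 6, 7, 8, 10, 11, 12}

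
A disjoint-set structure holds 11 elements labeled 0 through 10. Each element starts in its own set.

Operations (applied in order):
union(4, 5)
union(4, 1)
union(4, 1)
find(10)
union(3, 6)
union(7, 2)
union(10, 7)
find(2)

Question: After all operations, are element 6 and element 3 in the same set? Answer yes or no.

Answer: yes

Derivation:
Step 1: union(4, 5) -> merged; set of 4 now {4, 5}
Step 2: union(4, 1) -> merged; set of 4 now {1, 4, 5}
Step 3: union(4, 1) -> already same set; set of 4 now {1, 4, 5}
Step 4: find(10) -> no change; set of 10 is {10}
Step 5: union(3, 6) -> merged; set of 3 now {3, 6}
Step 6: union(7, 2) -> merged; set of 7 now {2, 7}
Step 7: union(10, 7) -> merged; set of 10 now {2, 7, 10}
Step 8: find(2) -> no change; set of 2 is {2, 7, 10}
Set of 6: {3, 6}; 3 is a member.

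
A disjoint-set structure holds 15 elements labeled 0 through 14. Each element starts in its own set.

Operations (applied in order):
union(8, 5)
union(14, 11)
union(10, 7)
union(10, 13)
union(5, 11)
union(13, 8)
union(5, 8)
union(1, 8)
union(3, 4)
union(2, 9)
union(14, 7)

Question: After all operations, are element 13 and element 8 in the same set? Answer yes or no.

Step 1: union(8, 5) -> merged; set of 8 now {5, 8}
Step 2: union(14, 11) -> merged; set of 14 now {11, 14}
Step 3: union(10, 7) -> merged; set of 10 now {7, 10}
Step 4: union(10, 13) -> merged; set of 10 now {7, 10, 13}
Step 5: union(5, 11) -> merged; set of 5 now {5, 8, 11, 14}
Step 6: union(13, 8) -> merged; set of 13 now {5, 7, 8, 10, 11, 13, 14}
Step 7: union(5, 8) -> already same set; set of 5 now {5, 7, 8, 10, 11, 13, 14}
Step 8: union(1, 8) -> merged; set of 1 now {1, 5, 7, 8, 10, 11, 13, 14}
Step 9: union(3, 4) -> merged; set of 3 now {3, 4}
Step 10: union(2, 9) -> merged; set of 2 now {2, 9}
Step 11: union(14, 7) -> already same set; set of 14 now {1, 5, 7, 8, 10, 11, 13, 14}
Set of 13: {1, 5, 7, 8, 10, 11, 13, 14}; 8 is a member.

Answer: yes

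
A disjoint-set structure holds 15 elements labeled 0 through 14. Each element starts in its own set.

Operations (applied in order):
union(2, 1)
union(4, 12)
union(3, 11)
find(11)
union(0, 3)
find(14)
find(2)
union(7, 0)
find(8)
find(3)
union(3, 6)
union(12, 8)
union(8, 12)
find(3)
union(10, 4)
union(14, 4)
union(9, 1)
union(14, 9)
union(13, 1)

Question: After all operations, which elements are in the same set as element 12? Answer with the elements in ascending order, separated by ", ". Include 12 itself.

Step 1: union(2, 1) -> merged; set of 2 now {1, 2}
Step 2: union(4, 12) -> merged; set of 4 now {4, 12}
Step 3: union(3, 11) -> merged; set of 3 now {3, 11}
Step 4: find(11) -> no change; set of 11 is {3, 11}
Step 5: union(0, 3) -> merged; set of 0 now {0, 3, 11}
Step 6: find(14) -> no change; set of 14 is {14}
Step 7: find(2) -> no change; set of 2 is {1, 2}
Step 8: union(7, 0) -> merged; set of 7 now {0, 3, 7, 11}
Step 9: find(8) -> no change; set of 8 is {8}
Step 10: find(3) -> no change; set of 3 is {0, 3, 7, 11}
Step 11: union(3, 6) -> merged; set of 3 now {0, 3, 6, 7, 11}
Step 12: union(12, 8) -> merged; set of 12 now {4, 8, 12}
Step 13: union(8, 12) -> already same set; set of 8 now {4, 8, 12}
Step 14: find(3) -> no change; set of 3 is {0, 3, 6, 7, 11}
Step 15: union(10, 4) -> merged; set of 10 now {4, 8, 10, 12}
Step 16: union(14, 4) -> merged; set of 14 now {4, 8, 10, 12, 14}
Step 17: union(9, 1) -> merged; set of 9 now {1, 2, 9}
Step 18: union(14, 9) -> merged; set of 14 now {1, 2, 4, 8, 9, 10, 12, 14}
Step 19: union(13, 1) -> merged; set of 13 now {1, 2, 4, 8, 9, 10, 12, 13, 14}
Component of 12: {1, 2, 4, 8, 9, 10, 12, 13, 14}

Answer: 1, 2, 4, 8, 9, 10, 12, 13, 14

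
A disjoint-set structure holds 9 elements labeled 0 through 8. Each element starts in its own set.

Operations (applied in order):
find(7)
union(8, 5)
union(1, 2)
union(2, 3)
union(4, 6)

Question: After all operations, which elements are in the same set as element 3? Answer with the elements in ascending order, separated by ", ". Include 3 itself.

Step 1: find(7) -> no change; set of 7 is {7}
Step 2: union(8, 5) -> merged; set of 8 now {5, 8}
Step 3: union(1, 2) -> merged; set of 1 now {1, 2}
Step 4: union(2, 3) -> merged; set of 2 now {1, 2, 3}
Step 5: union(4, 6) -> merged; set of 4 now {4, 6}
Component of 3: {1, 2, 3}

Answer: 1, 2, 3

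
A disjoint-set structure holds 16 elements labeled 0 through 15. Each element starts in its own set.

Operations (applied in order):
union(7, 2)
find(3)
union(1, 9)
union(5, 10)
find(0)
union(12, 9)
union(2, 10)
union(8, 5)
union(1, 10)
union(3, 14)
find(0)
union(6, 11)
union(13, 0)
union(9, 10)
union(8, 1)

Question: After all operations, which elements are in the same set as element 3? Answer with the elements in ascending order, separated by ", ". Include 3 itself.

Answer: 3, 14

Derivation:
Step 1: union(7, 2) -> merged; set of 7 now {2, 7}
Step 2: find(3) -> no change; set of 3 is {3}
Step 3: union(1, 9) -> merged; set of 1 now {1, 9}
Step 4: union(5, 10) -> merged; set of 5 now {5, 10}
Step 5: find(0) -> no change; set of 0 is {0}
Step 6: union(12, 9) -> merged; set of 12 now {1, 9, 12}
Step 7: union(2, 10) -> merged; set of 2 now {2, 5, 7, 10}
Step 8: union(8, 5) -> merged; set of 8 now {2, 5, 7, 8, 10}
Step 9: union(1, 10) -> merged; set of 1 now {1, 2, 5, 7, 8, 9, 10, 12}
Step 10: union(3, 14) -> merged; set of 3 now {3, 14}
Step 11: find(0) -> no change; set of 0 is {0}
Step 12: union(6, 11) -> merged; set of 6 now {6, 11}
Step 13: union(13, 0) -> merged; set of 13 now {0, 13}
Step 14: union(9, 10) -> already same set; set of 9 now {1, 2, 5, 7, 8, 9, 10, 12}
Step 15: union(8, 1) -> already same set; set of 8 now {1, 2, 5, 7, 8, 9, 10, 12}
Component of 3: {3, 14}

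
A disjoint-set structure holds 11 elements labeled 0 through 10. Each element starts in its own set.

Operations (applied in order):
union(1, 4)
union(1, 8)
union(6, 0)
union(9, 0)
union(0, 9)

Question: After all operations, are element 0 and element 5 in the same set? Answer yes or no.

Step 1: union(1, 4) -> merged; set of 1 now {1, 4}
Step 2: union(1, 8) -> merged; set of 1 now {1, 4, 8}
Step 3: union(6, 0) -> merged; set of 6 now {0, 6}
Step 4: union(9, 0) -> merged; set of 9 now {0, 6, 9}
Step 5: union(0, 9) -> already same set; set of 0 now {0, 6, 9}
Set of 0: {0, 6, 9}; 5 is not a member.

Answer: no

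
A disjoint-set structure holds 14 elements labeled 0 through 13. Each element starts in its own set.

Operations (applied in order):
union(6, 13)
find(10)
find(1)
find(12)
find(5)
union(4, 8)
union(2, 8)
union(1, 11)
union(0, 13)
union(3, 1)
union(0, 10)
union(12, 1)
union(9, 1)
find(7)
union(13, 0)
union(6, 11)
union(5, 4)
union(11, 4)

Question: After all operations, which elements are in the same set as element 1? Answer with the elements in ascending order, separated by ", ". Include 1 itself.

Answer: 0, 1, 2, 3, 4, 5, 6, 8, 9, 10, 11, 12, 13

Derivation:
Step 1: union(6, 13) -> merged; set of 6 now {6, 13}
Step 2: find(10) -> no change; set of 10 is {10}
Step 3: find(1) -> no change; set of 1 is {1}
Step 4: find(12) -> no change; set of 12 is {12}
Step 5: find(5) -> no change; set of 5 is {5}
Step 6: union(4, 8) -> merged; set of 4 now {4, 8}
Step 7: union(2, 8) -> merged; set of 2 now {2, 4, 8}
Step 8: union(1, 11) -> merged; set of 1 now {1, 11}
Step 9: union(0, 13) -> merged; set of 0 now {0, 6, 13}
Step 10: union(3, 1) -> merged; set of 3 now {1, 3, 11}
Step 11: union(0, 10) -> merged; set of 0 now {0, 6, 10, 13}
Step 12: union(12, 1) -> merged; set of 12 now {1, 3, 11, 12}
Step 13: union(9, 1) -> merged; set of 9 now {1, 3, 9, 11, 12}
Step 14: find(7) -> no change; set of 7 is {7}
Step 15: union(13, 0) -> already same set; set of 13 now {0, 6, 10, 13}
Step 16: union(6, 11) -> merged; set of 6 now {0, 1, 3, 6, 9, 10, 11, 12, 13}
Step 17: union(5, 4) -> merged; set of 5 now {2, 4, 5, 8}
Step 18: union(11, 4) -> merged; set of 11 now {0, 1, 2, 3, 4, 5, 6, 8, 9, 10, 11, 12, 13}
Component of 1: {0, 1, 2, 3, 4, 5, 6, 8, 9, 10, 11, 12, 13}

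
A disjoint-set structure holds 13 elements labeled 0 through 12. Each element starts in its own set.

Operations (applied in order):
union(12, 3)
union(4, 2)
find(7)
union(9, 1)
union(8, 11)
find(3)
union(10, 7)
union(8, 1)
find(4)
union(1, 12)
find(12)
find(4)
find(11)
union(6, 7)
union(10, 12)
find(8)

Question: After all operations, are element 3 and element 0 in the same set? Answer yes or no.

Answer: no

Derivation:
Step 1: union(12, 3) -> merged; set of 12 now {3, 12}
Step 2: union(4, 2) -> merged; set of 4 now {2, 4}
Step 3: find(7) -> no change; set of 7 is {7}
Step 4: union(9, 1) -> merged; set of 9 now {1, 9}
Step 5: union(8, 11) -> merged; set of 8 now {8, 11}
Step 6: find(3) -> no change; set of 3 is {3, 12}
Step 7: union(10, 7) -> merged; set of 10 now {7, 10}
Step 8: union(8, 1) -> merged; set of 8 now {1, 8, 9, 11}
Step 9: find(4) -> no change; set of 4 is {2, 4}
Step 10: union(1, 12) -> merged; set of 1 now {1, 3, 8, 9, 11, 12}
Step 11: find(12) -> no change; set of 12 is {1, 3, 8, 9, 11, 12}
Step 12: find(4) -> no change; set of 4 is {2, 4}
Step 13: find(11) -> no change; set of 11 is {1, 3, 8, 9, 11, 12}
Step 14: union(6, 7) -> merged; set of 6 now {6, 7, 10}
Step 15: union(10, 12) -> merged; set of 10 now {1, 3, 6, 7, 8, 9, 10, 11, 12}
Step 16: find(8) -> no change; set of 8 is {1, 3, 6, 7, 8, 9, 10, 11, 12}
Set of 3: {1, 3, 6, 7, 8, 9, 10, 11, 12}; 0 is not a member.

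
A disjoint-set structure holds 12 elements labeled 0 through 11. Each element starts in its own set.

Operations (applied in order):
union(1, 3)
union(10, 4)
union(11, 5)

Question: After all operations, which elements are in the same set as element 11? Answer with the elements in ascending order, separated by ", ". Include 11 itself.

Step 1: union(1, 3) -> merged; set of 1 now {1, 3}
Step 2: union(10, 4) -> merged; set of 10 now {4, 10}
Step 3: union(11, 5) -> merged; set of 11 now {5, 11}
Component of 11: {5, 11}

Answer: 5, 11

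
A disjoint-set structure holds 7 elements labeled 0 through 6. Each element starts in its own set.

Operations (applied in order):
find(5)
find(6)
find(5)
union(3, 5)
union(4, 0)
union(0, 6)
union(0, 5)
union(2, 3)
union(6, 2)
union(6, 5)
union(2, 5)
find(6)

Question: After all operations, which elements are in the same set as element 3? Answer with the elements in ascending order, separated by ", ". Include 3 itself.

Step 1: find(5) -> no change; set of 5 is {5}
Step 2: find(6) -> no change; set of 6 is {6}
Step 3: find(5) -> no change; set of 5 is {5}
Step 4: union(3, 5) -> merged; set of 3 now {3, 5}
Step 5: union(4, 0) -> merged; set of 4 now {0, 4}
Step 6: union(0, 6) -> merged; set of 0 now {0, 4, 6}
Step 7: union(0, 5) -> merged; set of 0 now {0, 3, 4, 5, 6}
Step 8: union(2, 3) -> merged; set of 2 now {0, 2, 3, 4, 5, 6}
Step 9: union(6, 2) -> already same set; set of 6 now {0, 2, 3, 4, 5, 6}
Step 10: union(6, 5) -> already same set; set of 6 now {0, 2, 3, 4, 5, 6}
Step 11: union(2, 5) -> already same set; set of 2 now {0, 2, 3, 4, 5, 6}
Step 12: find(6) -> no change; set of 6 is {0, 2, 3, 4, 5, 6}
Component of 3: {0, 2, 3, 4, 5, 6}

Answer: 0, 2, 3, 4, 5, 6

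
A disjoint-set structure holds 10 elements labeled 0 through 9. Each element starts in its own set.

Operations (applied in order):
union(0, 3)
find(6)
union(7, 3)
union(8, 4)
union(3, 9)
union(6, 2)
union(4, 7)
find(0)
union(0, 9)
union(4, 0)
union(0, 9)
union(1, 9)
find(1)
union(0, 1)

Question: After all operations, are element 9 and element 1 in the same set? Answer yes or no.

Step 1: union(0, 3) -> merged; set of 0 now {0, 3}
Step 2: find(6) -> no change; set of 6 is {6}
Step 3: union(7, 3) -> merged; set of 7 now {0, 3, 7}
Step 4: union(8, 4) -> merged; set of 8 now {4, 8}
Step 5: union(3, 9) -> merged; set of 3 now {0, 3, 7, 9}
Step 6: union(6, 2) -> merged; set of 6 now {2, 6}
Step 7: union(4, 7) -> merged; set of 4 now {0, 3, 4, 7, 8, 9}
Step 8: find(0) -> no change; set of 0 is {0, 3, 4, 7, 8, 9}
Step 9: union(0, 9) -> already same set; set of 0 now {0, 3, 4, 7, 8, 9}
Step 10: union(4, 0) -> already same set; set of 4 now {0, 3, 4, 7, 8, 9}
Step 11: union(0, 9) -> already same set; set of 0 now {0, 3, 4, 7, 8, 9}
Step 12: union(1, 9) -> merged; set of 1 now {0, 1, 3, 4, 7, 8, 9}
Step 13: find(1) -> no change; set of 1 is {0, 1, 3, 4, 7, 8, 9}
Step 14: union(0, 1) -> already same set; set of 0 now {0, 1, 3, 4, 7, 8, 9}
Set of 9: {0, 1, 3, 4, 7, 8, 9}; 1 is a member.

Answer: yes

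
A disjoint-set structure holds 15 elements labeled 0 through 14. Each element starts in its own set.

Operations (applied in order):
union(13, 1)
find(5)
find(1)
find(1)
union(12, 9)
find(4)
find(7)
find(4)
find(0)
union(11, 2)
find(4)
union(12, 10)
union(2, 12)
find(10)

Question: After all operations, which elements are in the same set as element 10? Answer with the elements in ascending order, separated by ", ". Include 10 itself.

Answer: 2, 9, 10, 11, 12

Derivation:
Step 1: union(13, 1) -> merged; set of 13 now {1, 13}
Step 2: find(5) -> no change; set of 5 is {5}
Step 3: find(1) -> no change; set of 1 is {1, 13}
Step 4: find(1) -> no change; set of 1 is {1, 13}
Step 5: union(12, 9) -> merged; set of 12 now {9, 12}
Step 6: find(4) -> no change; set of 4 is {4}
Step 7: find(7) -> no change; set of 7 is {7}
Step 8: find(4) -> no change; set of 4 is {4}
Step 9: find(0) -> no change; set of 0 is {0}
Step 10: union(11, 2) -> merged; set of 11 now {2, 11}
Step 11: find(4) -> no change; set of 4 is {4}
Step 12: union(12, 10) -> merged; set of 12 now {9, 10, 12}
Step 13: union(2, 12) -> merged; set of 2 now {2, 9, 10, 11, 12}
Step 14: find(10) -> no change; set of 10 is {2, 9, 10, 11, 12}
Component of 10: {2, 9, 10, 11, 12}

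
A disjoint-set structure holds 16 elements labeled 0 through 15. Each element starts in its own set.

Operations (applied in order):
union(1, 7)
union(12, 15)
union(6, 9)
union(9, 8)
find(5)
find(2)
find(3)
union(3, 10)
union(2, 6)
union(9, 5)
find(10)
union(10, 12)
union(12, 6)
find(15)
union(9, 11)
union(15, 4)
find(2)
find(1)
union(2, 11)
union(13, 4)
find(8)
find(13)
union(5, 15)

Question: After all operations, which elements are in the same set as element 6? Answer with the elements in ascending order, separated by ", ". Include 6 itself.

Step 1: union(1, 7) -> merged; set of 1 now {1, 7}
Step 2: union(12, 15) -> merged; set of 12 now {12, 15}
Step 3: union(6, 9) -> merged; set of 6 now {6, 9}
Step 4: union(9, 8) -> merged; set of 9 now {6, 8, 9}
Step 5: find(5) -> no change; set of 5 is {5}
Step 6: find(2) -> no change; set of 2 is {2}
Step 7: find(3) -> no change; set of 3 is {3}
Step 8: union(3, 10) -> merged; set of 3 now {3, 10}
Step 9: union(2, 6) -> merged; set of 2 now {2, 6, 8, 9}
Step 10: union(9, 5) -> merged; set of 9 now {2, 5, 6, 8, 9}
Step 11: find(10) -> no change; set of 10 is {3, 10}
Step 12: union(10, 12) -> merged; set of 10 now {3, 10, 12, 15}
Step 13: union(12, 6) -> merged; set of 12 now {2, 3, 5, 6, 8, 9, 10, 12, 15}
Step 14: find(15) -> no change; set of 15 is {2, 3, 5, 6, 8, 9, 10, 12, 15}
Step 15: union(9, 11) -> merged; set of 9 now {2, 3, 5, 6, 8, 9, 10, 11, 12, 15}
Step 16: union(15, 4) -> merged; set of 15 now {2, 3, 4, 5, 6, 8, 9, 10, 11, 12, 15}
Step 17: find(2) -> no change; set of 2 is {2, 3, 4, 5, 6, 8, 9, 10, 11, 12, 15}
Step 18: find(1) -> no change; set of 1 is {1, 7}
Step 19: union(2, 11) -> already same set; set of 2 now {2, 3, 4, 5, 6, 8, 9, 10, 11, 12, 15}
Step 20: union(13, 4) -> merged; set of 13 now {2, 3, 4, 5, 6, 8, 9, 10, 11, 12, 13, 15}
Step 21: find(8) -> no change; set of 8 is {2, 3, 4, 5, 6, 8, 9, 10, 11, 12, 13, 15}
Step 22: find(13) -> no change; set of 13 is {2, 3, 4, 5, 6, 8, 9, 10, 11, 12, 13, 15}
Step 23: union(5, 15) -> already same set; set of 5 now {2, 3, 4, 5, 6, 8, 9, 10, 11, 12, 13, 15}
Component of 6: {2, 3, 4, 5, 6, 8, 9, 10, 11, 12, 13, 15}

Answer: 2, 3, 4, 5, 6, 8, 9, 10, 11, 12, 13, 15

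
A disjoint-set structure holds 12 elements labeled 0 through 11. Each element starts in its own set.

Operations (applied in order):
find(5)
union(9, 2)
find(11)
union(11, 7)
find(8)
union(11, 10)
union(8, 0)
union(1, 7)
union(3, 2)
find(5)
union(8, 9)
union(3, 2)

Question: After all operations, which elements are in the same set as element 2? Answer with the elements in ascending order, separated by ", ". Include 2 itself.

Step 1: find(5) -> no change; set of 5 is {5}
Step 2: union(9, 2) -> merged; set of 9 now {2, 9}
Step 3: find(11) -> no change; set of 11 is {11}
Step 4: union(11, 7) -> merged; set of 11 now {7, 11}
Step 5: find(8) -> no change; set of 8 is {8}
Step 6: union(11, 10) -> merged; set of 11 now {7, 10, 11}
Step 7: union(8, 0) -> merged; set of 8 now {0, 8}
Step 8: union(1, 7) -> merged; set of 1 now {1, 7, 10, 11}
Step 9: union(3, 2) -> merged; set of 3 now {2, 3, 9}
Step 10: find(5) -> no change; set of 5 is {5}
Step 11: union(8, 9) -> merged; set of 8 now {0, 2, 3, 8, 9}
Step 12: union(3, 2) -> already same set; set of 3 now {0, 2, 3, 8, 9}
Component of 2: {0, 2, 3, 8, 9}

Answer: 0, 2, 3, 8, 9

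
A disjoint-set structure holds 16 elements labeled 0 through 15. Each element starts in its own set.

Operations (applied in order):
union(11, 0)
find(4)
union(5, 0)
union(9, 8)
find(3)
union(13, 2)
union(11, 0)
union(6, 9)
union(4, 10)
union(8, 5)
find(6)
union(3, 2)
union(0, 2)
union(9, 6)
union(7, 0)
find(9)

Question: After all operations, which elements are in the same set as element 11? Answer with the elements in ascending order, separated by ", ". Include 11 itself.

Answer: 0, 2, 3, 5, 6, 7, 8, 9, 11, 13

Derivation:
Step 1: union(11, 0) -> merged; set of 11 now {0, 11}
Step 2: find(4) -> no change; set of 4 is {4}
Step 3: union(5, 0) -> merged; set of 5 now {0, 5, 11}
Step 4: union(9, 8) -> merged; set of 9 now {8, 9}
Step 5: find(3) -> no change; set of 3 is {3}
Step 6: union(13, 2) -> merged; set of 13 now {2, 13}
Step 7: union(11, 0) -> already same set; set of 11 now {0, 5, 11}
Step 8: union(6, 9) -> merged; set of 6 now {6, 8, 9}
Step 9: union(4, 10) -> merged; set of 4 now {4, 10}
Step 10: union(8, 5) -> merged; set of 8 now {0, 5, 6, 8, 9, 11}
Step 11: find(6) -> no change; set of 6 is {0, 5, 6, 8, 9, 11}
Step 12: union(3, 2) -> merged; set of 3 now {2, 3, 13}
Step 13: union(0, 2) -> merged; set of 0 now {0, 2, 3, 5, 6, 8, 9, 11, 13}
Step 14: union(9, 6) -> already same set; set of 9 now {0, 2, 3, 5, 6, 8, 9, 11, 13}
Step 15: union(7, 0) -> merged; set of 7 now {0, 2, 3, 5, 6, 7, 8, 9, 11, 13}
Step 16: find(9) -> no change; set of 9 is {0, 2, 3, 5, 6, 7, 8, 9, 11, 13}
Component of 11: {0, 2, 3, 5, 6, 7, 8, 9, 11, 13}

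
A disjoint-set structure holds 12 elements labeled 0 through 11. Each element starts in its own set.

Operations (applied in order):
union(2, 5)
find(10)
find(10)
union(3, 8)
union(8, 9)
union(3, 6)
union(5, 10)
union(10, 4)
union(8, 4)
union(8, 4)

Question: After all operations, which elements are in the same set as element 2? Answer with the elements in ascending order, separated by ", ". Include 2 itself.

Step 1: union(2, 5) -> merged; set of 2 now {2, 5}
Step 2: find(10) -> no change; set of 10 is {10}
Step 3: find(10) -> no change; set of 10 is {10}
Step 4: union(3, 8) -> merged; set of 3 now {3, 8}
Step 5: union(8, 9) -> merged; set of 8 now {3, 8, 9}
Step 6: union(3, 6) -> merged; set of 3 now {3, 6, 8, 9}
Step 7: union(5, 10) -> merged; set of 5 now {2, 5, 10}
Step 8: union(10, 4) -> merged; set of 10 now {2, 4, 5, 10}
Step 9: union(8, 4) -> merged; set of 8 now {2, 3, 4, 5, 6, 8, 9, 10}
Step 10: union(8, 4) -> already same set; set of 8 now {2, 3, 4, 5, 6, 8, 9, 10}
Component of 2: {2, 3, 4, 5, 6, 8, 9, 10}

Answer: 2, 3, 4, 5, 6, 8, 9, 10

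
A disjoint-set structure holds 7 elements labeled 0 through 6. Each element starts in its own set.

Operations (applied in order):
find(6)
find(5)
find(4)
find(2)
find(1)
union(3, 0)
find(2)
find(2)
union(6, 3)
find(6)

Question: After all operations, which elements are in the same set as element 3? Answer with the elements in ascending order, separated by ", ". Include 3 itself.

Step 1: find(6) -> no change; set of 6 is {6}
Step 2: find(5) -> no change; set of 5 is {5}
Step 3: find(4) -> no change; set of 4 is {4}
Step 4: find(2) -> no change; set of 2 is {2}
Step 5: find(1) -> no change; set of 1 is {1}
Step 6: union(3, 0) -> merged; set of 3 now {0, 3}
Step 7: find(2) -> no change; set of 2 is {2}
Step 8: find(2) -> no change; set of 2 is {2}
Step 9: union(6, 3) -> merged; set of 6 now {0, 3, 6}
Step 10: find(6) -> no change; set of 6 is {0, 3, 6}
Component of 3: {0, 3, 6}

Answer: 0, 3, 6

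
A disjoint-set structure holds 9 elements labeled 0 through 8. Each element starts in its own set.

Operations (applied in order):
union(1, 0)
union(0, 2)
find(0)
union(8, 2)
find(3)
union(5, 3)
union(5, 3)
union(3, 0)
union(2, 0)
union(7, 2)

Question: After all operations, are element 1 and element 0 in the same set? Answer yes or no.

Answer: yes

Derivation:
Step 1: union(1, 0) -> merged; set of 1 now {0, 1}
Step 2: union(0, 2) -> merged; set of 0 now {0, 1, 2}
Step 3: find(0) -> no change; set of 0 is {0, 1, 2}
Step 4: union(8, 2) -> merged; set of 8 now {0, 1, 2, 8}
Step 5: find(3) -> no change; set of 3 is {3}
Step 6: union(5, 3) -> merged; set of 5 now {3, 5}
Step 7: union(5, 3) -> already same set; set of 5 now {3, 5}
Step 8: union(3, 0) -> merged; set of 3 now {0, 1, 2, 3, 5, 8}
Step 9: union(2, 0) -> already same set; set of 2 now {0, 1, 2, 3, 5, 8}
Step 10: union(7, 2) -> merged; set of 7 now {0, 1, 2, 3, 5, 7, 8}
Set of 1: {0, 1, 2, 3, 5, 7, 8}; 0 is a member.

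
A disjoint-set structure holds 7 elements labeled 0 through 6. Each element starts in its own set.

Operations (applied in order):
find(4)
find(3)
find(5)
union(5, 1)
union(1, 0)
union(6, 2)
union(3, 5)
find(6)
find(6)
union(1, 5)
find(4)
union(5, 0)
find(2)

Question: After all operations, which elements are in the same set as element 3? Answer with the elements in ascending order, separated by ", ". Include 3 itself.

Answer: 0, 1, 3, 5

Derivation:
Step 1: find(4) -> no change; set of 4 is {4}
Step 2: find(3) -> no change; set of 3 is {3}
Step 3: find(5) -> no change; set of 5 is {5}
Step 4: union(5, 1) -> merged; set of 5 now {1, 5}
Step 5: union(1, 0) -> merged; set of 1 now {0, 1, 5}
Step 6: union(6, 2) -> merged; set of 6 now {2, 6}
Step 7: union(3, 5) -> merged; set of 3 now {0, 1, 3, 5}
Step 8: find(6) -> no change; set of 6 is {2, 6}
Step 9: find(6) -> no change; set of 6 is {2, 6}
Step 10: union(1, 5) -> already same set; set of 1 now {0, 1, 3, 5}
Step 11: find(4) -> no change; set of 4 is {4}
Step 12: union(5, 0) -> already same set; set of 5 now {0, 1, 3, 5}
Step 13: find(2) -> no change; set of 2 is {2, 6}
Component of 3: {0, 1, 3, 5}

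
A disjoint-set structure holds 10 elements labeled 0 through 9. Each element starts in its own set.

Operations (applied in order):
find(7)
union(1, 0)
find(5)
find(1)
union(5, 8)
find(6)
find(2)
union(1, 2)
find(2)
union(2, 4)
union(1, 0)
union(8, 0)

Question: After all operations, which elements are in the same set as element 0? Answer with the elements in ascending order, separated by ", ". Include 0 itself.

Step 1: find(7) -> no change; set of 7 is {7}
Step 2: union(1, 0) -> merged; set of 1 now {0, 1}
Step 3: find(5) -> no change; set of 5 is {5}
Step 4: find(1) -> no change; set of 1 is {0, 1}
Step 5: union(5, 8) -> merged; set of 5 now {5, 8}
Step 6: find(6) -> no change; set of 6 is {6}
Step 7: find(2) -> no change; set of 2 is {2}
Step 8: union(1, 2) -> merged; set of 1 now {0, 1, 2}
Step 9: find(2) -> no change; set of 2 is {0, 1, 2}
Step 10: union(2, 4) -> merged; set of 2 now {0, 1, 2, 4}
Step 11: union(1, 0) -> already same set; set of 1 now {0, 1, 2, 4}
Step 12: union(8, 0) -> merged; set of 8 now {0, 1, 2, 4, 5, 8}
Component of 0: {0, 1, 2, 4, 5, 8}

Answer: 0, 1, 2, 4, 5, 8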